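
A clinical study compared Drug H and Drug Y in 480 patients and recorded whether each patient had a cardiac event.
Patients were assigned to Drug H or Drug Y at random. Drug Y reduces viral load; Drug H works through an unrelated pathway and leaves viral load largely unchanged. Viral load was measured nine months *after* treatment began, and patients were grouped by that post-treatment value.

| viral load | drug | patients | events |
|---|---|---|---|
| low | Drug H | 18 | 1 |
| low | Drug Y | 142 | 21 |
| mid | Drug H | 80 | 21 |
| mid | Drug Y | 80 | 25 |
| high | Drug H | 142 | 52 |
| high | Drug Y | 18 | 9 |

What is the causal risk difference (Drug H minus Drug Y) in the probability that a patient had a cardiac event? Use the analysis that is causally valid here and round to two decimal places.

Drug H is lower inside every viral load stratum but Drug Y is lower in aggregate. Whether to stratify depends on how viral load relates to the drug.
Stratifying would compare drugs among patients the drugs themselves sorted into viral load groups — a form of selection on an intermediate. The unconditioned pooled rates give the total causal effect.
The causal difference is the pooled difference: 0.308 − 0.229 = +0.079.

+0.08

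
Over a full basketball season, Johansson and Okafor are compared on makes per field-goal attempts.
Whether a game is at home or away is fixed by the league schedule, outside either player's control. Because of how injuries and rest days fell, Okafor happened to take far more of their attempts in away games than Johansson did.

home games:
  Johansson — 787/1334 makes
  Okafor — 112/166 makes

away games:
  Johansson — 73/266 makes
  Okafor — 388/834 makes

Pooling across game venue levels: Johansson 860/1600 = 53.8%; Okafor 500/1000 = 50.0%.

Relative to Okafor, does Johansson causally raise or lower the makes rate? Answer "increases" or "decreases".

Here game venue is a common cause — it drives both which player a case falls under and the outcome. The crude comparison mixes populations; the stratum-specific rates are the causally relevant ones.
Within each level — home games: 59.0% vs 67.5%; away games: 27.4% vs 46.5% — Okafor is higher every time.

decreases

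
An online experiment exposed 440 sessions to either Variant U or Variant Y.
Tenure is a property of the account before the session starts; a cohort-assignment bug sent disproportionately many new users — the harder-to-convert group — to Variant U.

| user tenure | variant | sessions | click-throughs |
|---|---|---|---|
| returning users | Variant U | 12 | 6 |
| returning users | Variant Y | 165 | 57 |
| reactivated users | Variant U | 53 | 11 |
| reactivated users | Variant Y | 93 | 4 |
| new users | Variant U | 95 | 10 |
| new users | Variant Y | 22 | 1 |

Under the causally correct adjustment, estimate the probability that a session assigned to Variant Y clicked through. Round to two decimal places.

0.17

The imbalance in user tenure arose from how sessions were allocated, not from anything the variant did; and user tenure independently affects the outcome. The pooled gap is confounded — condition on user tenure.
Standardising Variant Y to the population user tenure mix: 0.402·57/165 + 0.332·4/93 + 0.266·1/22 = 0.165.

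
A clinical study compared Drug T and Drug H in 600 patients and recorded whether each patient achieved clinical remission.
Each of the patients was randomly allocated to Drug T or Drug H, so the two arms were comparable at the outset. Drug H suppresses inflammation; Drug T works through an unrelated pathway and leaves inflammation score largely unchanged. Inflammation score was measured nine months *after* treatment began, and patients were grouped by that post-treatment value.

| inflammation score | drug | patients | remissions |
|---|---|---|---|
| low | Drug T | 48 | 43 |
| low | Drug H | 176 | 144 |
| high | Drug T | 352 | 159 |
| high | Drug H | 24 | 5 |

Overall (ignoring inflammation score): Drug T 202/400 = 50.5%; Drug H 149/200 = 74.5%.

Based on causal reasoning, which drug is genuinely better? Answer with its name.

Drug H

Within every inflammation score level Drug T has the higher rate, yet pooled Drug H does — Simpson's reversal.
Inflammation score lies on the pathway drug → inflammation score → outcome, so adjusting for it blocks the indirect effect. For the total causal effect of drug, use the unadjusted pooled rates.
Pooled: Drug T 50.5% vs Drug H 74.5%; Drug H is higher overall.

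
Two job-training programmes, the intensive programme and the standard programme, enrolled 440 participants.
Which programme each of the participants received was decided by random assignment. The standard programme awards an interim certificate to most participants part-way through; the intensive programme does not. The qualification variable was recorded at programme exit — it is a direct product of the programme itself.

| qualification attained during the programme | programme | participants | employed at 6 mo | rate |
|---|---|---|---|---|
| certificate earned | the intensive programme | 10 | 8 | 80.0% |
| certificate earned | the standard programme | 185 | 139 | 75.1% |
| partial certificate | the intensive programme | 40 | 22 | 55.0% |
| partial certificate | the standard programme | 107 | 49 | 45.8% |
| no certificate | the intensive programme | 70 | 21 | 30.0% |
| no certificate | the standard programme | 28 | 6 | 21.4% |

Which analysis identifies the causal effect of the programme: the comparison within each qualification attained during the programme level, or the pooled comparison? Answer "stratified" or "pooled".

The qualification attained during the programme-specific comparison favours the intensive programme throughout, but the pooled figures favour the standard programme. The question is whether to condition on qualification attained during the programme.
Stratifying would compare programmes among participants the programmes themselves sorted into qualification attained during the programme groups — a form of selection on an intermediate. The unconditioned pooled rates give the total causal effect.
Pooled: the intensive programme 42.5% vs the standard programme 60.6%; the standard programme is higher overall.

pooled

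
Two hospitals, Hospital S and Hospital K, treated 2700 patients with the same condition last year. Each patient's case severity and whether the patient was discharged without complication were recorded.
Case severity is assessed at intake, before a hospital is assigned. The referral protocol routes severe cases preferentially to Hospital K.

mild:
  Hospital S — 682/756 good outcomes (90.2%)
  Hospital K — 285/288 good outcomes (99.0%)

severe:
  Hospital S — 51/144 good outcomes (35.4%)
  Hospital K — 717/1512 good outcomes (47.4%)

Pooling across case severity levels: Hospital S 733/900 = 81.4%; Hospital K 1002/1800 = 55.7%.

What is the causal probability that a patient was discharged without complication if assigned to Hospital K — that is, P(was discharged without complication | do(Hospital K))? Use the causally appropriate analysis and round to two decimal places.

0.67

The stratified and pooled comparisons disagree (Hospital K wins within each case severity; Hospital S wins overall), so the answer turns on the causal role of case severity.
The imbalance in case severity arose from how patients were allocated, not from anything the hospital did; and case severity independently affects the outcome. The pooled gap is confounded — condition on case severity.
Standardising Hospital K to the population case severity mix: 0.387·285/288 + 0.613·717/1512 = 0.673.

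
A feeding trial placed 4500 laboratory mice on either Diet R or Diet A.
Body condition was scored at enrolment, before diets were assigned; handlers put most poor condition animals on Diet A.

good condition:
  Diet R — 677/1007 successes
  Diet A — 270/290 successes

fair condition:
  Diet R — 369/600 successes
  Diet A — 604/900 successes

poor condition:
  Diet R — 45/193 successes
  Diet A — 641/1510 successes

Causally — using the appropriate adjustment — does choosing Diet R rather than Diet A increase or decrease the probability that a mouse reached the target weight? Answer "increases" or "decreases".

decreases

Here starting body condition is a common cause — it drives both which diet a case falls under and the outcome. The crude comparison mixes populations; the stratum-specific rates are the causally relevant ones.
Within each level — good condition: 67.2% vs 93.1%; fair condition: 61.5% vs 67.1%; poor condition: 23.3% vs 42.5% — Diet A is higher every time.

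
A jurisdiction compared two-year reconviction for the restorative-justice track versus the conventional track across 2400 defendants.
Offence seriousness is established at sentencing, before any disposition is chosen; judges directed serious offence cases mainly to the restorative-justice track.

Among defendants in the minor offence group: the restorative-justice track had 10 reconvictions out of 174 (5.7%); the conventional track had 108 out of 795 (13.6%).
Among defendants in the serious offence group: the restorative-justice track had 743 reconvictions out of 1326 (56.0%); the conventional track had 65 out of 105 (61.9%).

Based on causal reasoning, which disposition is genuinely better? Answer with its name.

the restorative-justice track

Within every offence seriousness level the restorative-justice track has the lower rate, yet pooled the conventional track does — Simpson's reversal.
Offence seriousness satisfies the back-door criterion: it is not a descendant of the disposition, and it blocks the spurious path from disposition to outcome. Adjusting for it (i.e., using the within-offence seriousness rates) gives the causal effect.
Within each level — minor offence: 5.7% vs 13.6%; serious offence: 56.0% vs 61.9% — the restorative-justice track is lower every time.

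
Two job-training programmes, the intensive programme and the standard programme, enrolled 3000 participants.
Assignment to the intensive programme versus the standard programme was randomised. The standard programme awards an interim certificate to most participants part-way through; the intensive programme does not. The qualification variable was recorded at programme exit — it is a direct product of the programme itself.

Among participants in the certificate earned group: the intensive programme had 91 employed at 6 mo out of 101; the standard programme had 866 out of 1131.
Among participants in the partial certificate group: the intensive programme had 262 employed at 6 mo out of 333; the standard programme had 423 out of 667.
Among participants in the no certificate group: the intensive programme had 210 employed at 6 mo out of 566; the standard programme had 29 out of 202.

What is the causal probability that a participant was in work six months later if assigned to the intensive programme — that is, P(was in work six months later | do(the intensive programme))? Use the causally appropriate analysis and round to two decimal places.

Qualification attained during the programme is downstream of the programme. One should not condition on a consequence of treatment, so the overall rates are the right comparison.
So P(outcome | do(the intensive programme)) is just the pooled rate for the intensive programme: 563/1000 = 0.563.

0.56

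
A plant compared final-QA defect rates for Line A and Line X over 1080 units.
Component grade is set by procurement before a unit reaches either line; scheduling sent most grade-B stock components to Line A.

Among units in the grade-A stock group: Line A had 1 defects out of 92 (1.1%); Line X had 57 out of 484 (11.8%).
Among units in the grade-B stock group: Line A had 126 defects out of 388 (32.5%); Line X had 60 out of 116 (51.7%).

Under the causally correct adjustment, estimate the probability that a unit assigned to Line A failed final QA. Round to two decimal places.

Since component grade is a pre-existing factor (not a product of the line) and it affects the outcome on its own, it is a confounder. The stratified rates, not the pooled rate, identify the causal effect.
Standardising Line A to the population component grade mix: 0.533·1/92 + 0.467·126/388 = 0.157.

0.16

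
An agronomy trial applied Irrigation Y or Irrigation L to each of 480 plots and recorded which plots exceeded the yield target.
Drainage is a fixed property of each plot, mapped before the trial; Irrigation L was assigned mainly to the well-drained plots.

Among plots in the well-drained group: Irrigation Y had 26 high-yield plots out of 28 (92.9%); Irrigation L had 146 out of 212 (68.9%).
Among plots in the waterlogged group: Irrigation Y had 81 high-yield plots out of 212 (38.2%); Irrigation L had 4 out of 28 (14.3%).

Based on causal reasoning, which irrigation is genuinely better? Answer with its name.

Irrigation Y

Within every field drainage level Irrigation Y has the higher rate, yet pooled Irrigation L does — Simpson's reversal.
The imbalance in field drainage arose from how plots were allocated, not from anything the irrigation did; and field drainage independently affects the outcome. The pooled gap is confounded — condition on field drainage.
Within each level — well-drained: 92.9% vs 68.9%; waterlogged: 38.2% vs 14.3% — Irrigation Y is higher every time.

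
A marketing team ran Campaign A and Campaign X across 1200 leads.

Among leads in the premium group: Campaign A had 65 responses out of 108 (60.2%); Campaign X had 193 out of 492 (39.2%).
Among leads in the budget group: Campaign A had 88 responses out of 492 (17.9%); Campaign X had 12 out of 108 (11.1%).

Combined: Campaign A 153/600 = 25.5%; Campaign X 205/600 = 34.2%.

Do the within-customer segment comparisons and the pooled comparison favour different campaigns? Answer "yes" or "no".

yes

Within each customer segment level (premium 60.2% vs 39.2%; budget 17.9% vs 11.1%), Campaign A has the higher rate every time. Pooled: 25.5% vs 34.2% — Campaign X has the higher rate overall. The two comparisons disagree.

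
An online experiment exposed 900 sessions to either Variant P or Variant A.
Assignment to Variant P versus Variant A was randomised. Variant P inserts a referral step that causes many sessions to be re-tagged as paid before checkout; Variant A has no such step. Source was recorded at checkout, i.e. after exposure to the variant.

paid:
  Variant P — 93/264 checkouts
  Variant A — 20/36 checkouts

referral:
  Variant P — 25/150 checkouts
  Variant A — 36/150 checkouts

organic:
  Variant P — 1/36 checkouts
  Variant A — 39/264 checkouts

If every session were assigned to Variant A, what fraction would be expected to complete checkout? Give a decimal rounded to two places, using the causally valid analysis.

The stratified and pooled comparisons disagree (Variant A wins within each traffic source; Variant P wins overall), so the answer turns on the causal role of traffic source.
Traffic source lies on the pathway variant → traffic source → outcome, so adjusting for it blocks the indirect effect. For the total causal effect of variant, use the unadjusted pooled rates.
So P(outcome | do(Variant A)) is just the pooled rate for Variant A: 95/450 = 0.211.

0.21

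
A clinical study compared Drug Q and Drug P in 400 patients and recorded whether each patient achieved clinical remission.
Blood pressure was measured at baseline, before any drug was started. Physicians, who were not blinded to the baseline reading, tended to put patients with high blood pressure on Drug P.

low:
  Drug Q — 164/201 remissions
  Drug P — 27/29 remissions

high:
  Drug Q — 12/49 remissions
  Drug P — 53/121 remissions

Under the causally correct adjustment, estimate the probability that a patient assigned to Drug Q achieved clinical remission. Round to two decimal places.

Since blood pressure is a pre-existing factor (not a product of the drug) and it affects the outcome on its own, it is a confounder. The stratified rates, not the pooled rate, identify the causal effect.
Standardising Drug Q to the population blood pressure mix: 0.575·164/201 + 0.425·12/49 = 0.573.

0.57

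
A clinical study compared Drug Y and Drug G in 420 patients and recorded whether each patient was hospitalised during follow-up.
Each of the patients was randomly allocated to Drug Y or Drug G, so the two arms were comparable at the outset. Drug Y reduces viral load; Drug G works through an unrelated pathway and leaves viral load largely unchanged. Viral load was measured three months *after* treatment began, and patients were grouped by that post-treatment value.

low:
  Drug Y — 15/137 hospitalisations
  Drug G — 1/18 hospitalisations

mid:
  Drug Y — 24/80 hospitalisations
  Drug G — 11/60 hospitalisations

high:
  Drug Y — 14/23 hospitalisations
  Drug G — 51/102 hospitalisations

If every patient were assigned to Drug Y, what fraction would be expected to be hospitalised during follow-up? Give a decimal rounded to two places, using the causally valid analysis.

Within every viral load level Drug G has the lower rate, yet pooled Drug Y does — Simpson's reversal.
Viral load is downstream of the drug. One should not condition on a consequence of treatment, so the overall rates are the right comparison.
So P(outcome | do(Drug Y)) is just the pooled rate for Drug Y: 53/240 = 0.221.

0.22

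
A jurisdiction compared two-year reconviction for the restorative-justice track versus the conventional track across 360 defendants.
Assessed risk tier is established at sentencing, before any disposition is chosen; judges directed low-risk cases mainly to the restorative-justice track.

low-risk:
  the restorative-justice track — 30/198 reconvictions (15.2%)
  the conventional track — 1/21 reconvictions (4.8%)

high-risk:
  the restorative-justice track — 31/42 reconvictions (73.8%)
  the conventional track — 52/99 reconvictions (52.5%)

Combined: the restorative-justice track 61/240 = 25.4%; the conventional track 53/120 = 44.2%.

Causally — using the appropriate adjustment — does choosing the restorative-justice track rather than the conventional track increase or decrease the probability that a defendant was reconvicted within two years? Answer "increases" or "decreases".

increases

Nothing the disposition does changes assessed risk tier; the imbalance is an allocation artefact. With assessed risk tier also predicting the outcome, the pooled figure is confounded, and the within-stratum comparison is the causal one.
Within each level — low-risk: 15.2% vs 4.8%; high-risk: 73.8% vs 52.5% — the conventional track is lower every time.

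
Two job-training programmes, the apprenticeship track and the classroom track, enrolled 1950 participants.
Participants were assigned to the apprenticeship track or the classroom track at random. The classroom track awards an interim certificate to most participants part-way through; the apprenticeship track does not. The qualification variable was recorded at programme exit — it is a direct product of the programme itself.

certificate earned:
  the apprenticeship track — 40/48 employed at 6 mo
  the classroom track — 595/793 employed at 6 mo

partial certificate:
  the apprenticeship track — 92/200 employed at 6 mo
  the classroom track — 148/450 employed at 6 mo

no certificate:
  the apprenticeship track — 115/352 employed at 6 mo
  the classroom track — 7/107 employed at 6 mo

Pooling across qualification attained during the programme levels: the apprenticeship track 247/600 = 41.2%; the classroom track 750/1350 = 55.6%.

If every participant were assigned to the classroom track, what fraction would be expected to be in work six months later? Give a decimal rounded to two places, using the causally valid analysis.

The stratified and pooled comparisons disagree (the apprenticeship track wins within each qualification attained during the programme; the classroom track wins overall), so the answer turns on the causal role of qualification attained during the programme.
Qualification attained during the programme lies on the pathway programme → qualification attained during the programme → outcome, so adjusting for it blocks the indirect effect. For the total causal effect of programme, use the unadjusted pooled rates.
So P(outcome | do(the classroom track)) is just the pooled rate for the classroom track: 750/1350 = 0.556.

0.56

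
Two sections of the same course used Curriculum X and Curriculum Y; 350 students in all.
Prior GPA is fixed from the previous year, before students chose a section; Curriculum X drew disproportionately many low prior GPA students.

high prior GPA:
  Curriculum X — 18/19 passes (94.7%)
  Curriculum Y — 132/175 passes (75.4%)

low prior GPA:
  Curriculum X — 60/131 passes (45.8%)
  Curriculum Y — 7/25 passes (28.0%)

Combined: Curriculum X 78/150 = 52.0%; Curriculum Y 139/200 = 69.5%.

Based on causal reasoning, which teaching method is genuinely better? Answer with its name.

Prior GPA band differs across teaching methods for reasons unrelated to any effect of the teaching method itself, and it separately predicts the outcome — a classic confounder. We must compare within prior GPA band levels.
Within each level — high prior GPA: 94.7% vs 75.4%; low prior GPA: 45.8% vs 28.0% — Curriculum X is higher every time.

Curriculum X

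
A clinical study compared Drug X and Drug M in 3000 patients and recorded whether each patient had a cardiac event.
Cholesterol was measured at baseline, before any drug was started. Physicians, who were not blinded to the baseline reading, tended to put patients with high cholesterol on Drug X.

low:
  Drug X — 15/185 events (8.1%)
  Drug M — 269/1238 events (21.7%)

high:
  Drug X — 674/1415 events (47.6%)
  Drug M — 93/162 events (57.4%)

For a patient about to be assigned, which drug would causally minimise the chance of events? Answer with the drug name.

The cholesterol-specific comparison favours Drug X throughout, but the pooled figures favour Drug M. The question is whether to condition on cholesterol.
Cholesterol differs across drugs for reasons unrelated to any effect of the drug itself, and it separately predicts the outcome — a classic confounder. We must compare within cholesterol levels.
Within each level — low: 8.1% vs 21.7%; high: 47.6% vs 57.4% — Drug X is lower every time.

Drug X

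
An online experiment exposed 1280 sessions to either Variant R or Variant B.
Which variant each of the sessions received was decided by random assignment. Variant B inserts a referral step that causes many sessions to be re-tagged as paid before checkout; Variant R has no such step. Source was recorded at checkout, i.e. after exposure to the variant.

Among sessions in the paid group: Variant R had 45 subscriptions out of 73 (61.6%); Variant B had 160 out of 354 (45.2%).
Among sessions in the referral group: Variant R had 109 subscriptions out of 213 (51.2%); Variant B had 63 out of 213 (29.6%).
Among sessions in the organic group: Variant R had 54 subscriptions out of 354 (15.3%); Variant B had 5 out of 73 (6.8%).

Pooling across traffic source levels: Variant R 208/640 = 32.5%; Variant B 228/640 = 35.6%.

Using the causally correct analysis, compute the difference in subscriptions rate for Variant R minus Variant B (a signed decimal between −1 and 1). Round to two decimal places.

-0.03

The traffic source-specific comparison favours Variant R throughout, but the pooled figures favour Variant B. The question is whether to condition on traffic source.
The distribution of traffic source is itself part of what the variant does — it is an intermediate outcome. Holding it fixed would remove that part of the effect; the total effect is the pooled difference.
The causal difference is the pooled difference: 0.325 − 0.356 = -0.031.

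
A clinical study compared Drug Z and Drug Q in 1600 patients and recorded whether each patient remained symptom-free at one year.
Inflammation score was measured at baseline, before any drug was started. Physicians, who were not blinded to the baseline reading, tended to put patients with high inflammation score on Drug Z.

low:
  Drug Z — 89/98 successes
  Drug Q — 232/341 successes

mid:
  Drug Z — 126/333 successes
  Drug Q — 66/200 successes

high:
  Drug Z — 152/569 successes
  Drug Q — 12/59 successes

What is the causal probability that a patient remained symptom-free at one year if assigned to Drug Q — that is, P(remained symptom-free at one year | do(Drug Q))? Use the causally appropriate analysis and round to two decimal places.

Inflammation score is set before the drug has any effect — it is not caused by the drug — and it independently drives the outcome. That makes it a confounder, so the causal comparison is within inflammation score levels.
Standardising Drug Q to the population inflammation score mix: 0.274·232/341 + 0.333·66/200 + 0.393·12/59 = 0.376.

0.38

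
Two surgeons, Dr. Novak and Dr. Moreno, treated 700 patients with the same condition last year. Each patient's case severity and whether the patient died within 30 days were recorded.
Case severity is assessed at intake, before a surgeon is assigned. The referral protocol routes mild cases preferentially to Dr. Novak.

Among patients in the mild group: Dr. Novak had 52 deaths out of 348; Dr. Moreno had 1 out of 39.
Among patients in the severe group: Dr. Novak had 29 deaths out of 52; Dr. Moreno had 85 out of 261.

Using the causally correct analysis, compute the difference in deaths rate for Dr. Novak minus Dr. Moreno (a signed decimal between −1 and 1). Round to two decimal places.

The case severity-specific comparison favours Dr. Moreno throughout, but the pooled figures favour Dr. Novak. The question is whether to condition on case severity.
Since case severity is a pre-existing factor (not a product of the surgeon) and it affects the outcome on its own, it is a confounder. The stratified rates, not the pooled rate, identify the causal effect.
Adjusting over the population distribution of case severity: 0.553·(0.149−0.026) + 0.447·(0.558−0.326) = +0.172.

+0.17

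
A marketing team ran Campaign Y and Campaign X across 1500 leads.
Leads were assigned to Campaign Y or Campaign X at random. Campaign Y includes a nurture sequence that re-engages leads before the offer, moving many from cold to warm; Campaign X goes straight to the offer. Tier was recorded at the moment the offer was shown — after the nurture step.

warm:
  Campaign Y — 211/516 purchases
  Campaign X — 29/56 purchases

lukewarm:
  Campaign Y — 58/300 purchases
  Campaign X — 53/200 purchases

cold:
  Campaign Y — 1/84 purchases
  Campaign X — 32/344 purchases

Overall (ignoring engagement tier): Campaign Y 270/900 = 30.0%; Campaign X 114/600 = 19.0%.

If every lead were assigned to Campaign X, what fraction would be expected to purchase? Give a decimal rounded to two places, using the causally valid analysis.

0.19

Engagement tier here is a post-treatment variable shaped by the campaign; conditioning on it would introduce bias rather than remove it. The overall comparison is the causal one.
So P(outcome | do(Campaign X)) is just the pooled rate for Campaign X: 114/600 = 0.190.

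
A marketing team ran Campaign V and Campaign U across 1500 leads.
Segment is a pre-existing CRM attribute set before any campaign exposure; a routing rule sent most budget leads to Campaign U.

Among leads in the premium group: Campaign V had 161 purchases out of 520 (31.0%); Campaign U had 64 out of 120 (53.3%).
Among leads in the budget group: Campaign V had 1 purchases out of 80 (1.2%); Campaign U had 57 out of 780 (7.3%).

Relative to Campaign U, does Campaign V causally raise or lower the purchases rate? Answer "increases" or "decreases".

decreases

Customer segment satisfies the back-door criterion: it is not a descendant of the campaign, and it blocks the spurious path from campaign to outcome. Adjusting for it (i.e., using the within-customer segment rates) gives the causal effect.
Within each level — premium: 31.0% vs 53.3%; budget: 1.2% vs 7.3% — Campaign U is higher every time.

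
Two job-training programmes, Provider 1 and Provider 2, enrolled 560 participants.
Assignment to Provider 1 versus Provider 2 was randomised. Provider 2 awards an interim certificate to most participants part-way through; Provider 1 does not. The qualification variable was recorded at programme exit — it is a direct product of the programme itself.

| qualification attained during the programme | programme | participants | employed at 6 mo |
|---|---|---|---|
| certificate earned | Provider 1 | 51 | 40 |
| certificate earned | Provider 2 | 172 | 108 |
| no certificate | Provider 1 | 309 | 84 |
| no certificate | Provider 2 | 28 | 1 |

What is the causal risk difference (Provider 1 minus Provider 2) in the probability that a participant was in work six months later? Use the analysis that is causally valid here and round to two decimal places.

-0.20

Provider 1 is higher inside every qualification attained during the programme stratum but Provider 2 is higher in aggregate. Whether to stratify depends on how qualification attained during the programme relates to the programme.
Qualification attained during the programme is recorded after the programme and is itself shifted by it — it sits on the causal path from programme to outcome. Conditioning on a mediator would strip out part of the effect we want; the pooled comparison gives the total causal effect.
The causal difference is the pooled difference: 0.344 − 0.545 = -0.201.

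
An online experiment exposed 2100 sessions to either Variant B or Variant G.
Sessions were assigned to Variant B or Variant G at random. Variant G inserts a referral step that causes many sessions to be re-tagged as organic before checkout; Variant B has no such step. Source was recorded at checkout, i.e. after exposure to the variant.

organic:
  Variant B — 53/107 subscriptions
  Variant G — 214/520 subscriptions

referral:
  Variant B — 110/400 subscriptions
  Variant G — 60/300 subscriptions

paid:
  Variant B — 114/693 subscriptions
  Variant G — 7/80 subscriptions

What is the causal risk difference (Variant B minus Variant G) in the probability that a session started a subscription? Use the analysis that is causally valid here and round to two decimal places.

-0.08

Within every traffic source level Variant B has the higher rate, yet pooled Variant G does — Simpson's reversal.
Traffic source lies on the pathway variant → traffic source → outcome, so adjusting for it blocks the indirect effect. For the total causal effect of variant, use the unadjusted pooled rates.
The causal difference is the pooled difference: 0.231 − 0.312 = -0.081.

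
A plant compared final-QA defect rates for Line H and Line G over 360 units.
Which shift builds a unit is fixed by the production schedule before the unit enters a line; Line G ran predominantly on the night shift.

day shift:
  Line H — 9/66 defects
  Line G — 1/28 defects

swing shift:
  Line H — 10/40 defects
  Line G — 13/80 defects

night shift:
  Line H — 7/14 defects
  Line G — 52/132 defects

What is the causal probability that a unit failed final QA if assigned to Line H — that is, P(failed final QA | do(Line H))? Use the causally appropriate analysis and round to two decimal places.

Line G is lower inside every shift stratum but Line H is lower in aggregate. Whether to stratify depends on how shift relates to the line.
Since shift is a pre-existing factor (not a product of the line) and it affects the outcome on its own, it is a confounder. The stratified rates, not the pooled rate, identify the causal effect.
Standardising Line H to the population shift mix: 0.261·9/66 + 0.333·10/40 + 0.406·7/14 = 0.322.

0.32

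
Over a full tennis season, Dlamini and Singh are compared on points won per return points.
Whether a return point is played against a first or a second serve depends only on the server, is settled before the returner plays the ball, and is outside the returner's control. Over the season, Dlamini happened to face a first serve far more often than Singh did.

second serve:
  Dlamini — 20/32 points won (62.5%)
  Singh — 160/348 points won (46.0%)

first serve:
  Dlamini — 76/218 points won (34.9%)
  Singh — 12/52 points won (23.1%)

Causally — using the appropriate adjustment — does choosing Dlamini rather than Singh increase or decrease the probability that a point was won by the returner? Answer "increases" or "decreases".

The serve type-specific comparison favours Dlamini throughout, but the pooled figures favour Singh. The question is whether to condition on serve type.
Since serve type is a pre-existing factor (not a product of the player) and it affects the outcome on its own, it is a confounder. The stratified rates, not the pooled rate, identify the causal effect.
Within each level — second serve: 62.5% vs 46.0%; first serve: 34.9% vs 23.1% — Dlamini is higher every time.

increases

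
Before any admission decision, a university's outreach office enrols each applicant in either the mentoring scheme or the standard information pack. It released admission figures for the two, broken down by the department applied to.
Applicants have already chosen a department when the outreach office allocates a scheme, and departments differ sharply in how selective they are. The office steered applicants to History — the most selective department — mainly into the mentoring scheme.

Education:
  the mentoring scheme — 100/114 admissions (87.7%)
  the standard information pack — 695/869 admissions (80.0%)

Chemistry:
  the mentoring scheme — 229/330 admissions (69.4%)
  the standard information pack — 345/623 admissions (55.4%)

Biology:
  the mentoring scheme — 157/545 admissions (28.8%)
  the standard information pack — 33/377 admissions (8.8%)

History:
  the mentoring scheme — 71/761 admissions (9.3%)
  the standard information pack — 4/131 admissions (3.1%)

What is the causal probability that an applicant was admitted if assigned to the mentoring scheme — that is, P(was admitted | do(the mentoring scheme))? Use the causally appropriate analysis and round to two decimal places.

0.50

The stratified and pooled comparisons disagree (the mentoring scheme wins within each department; the standard information pack wins overall), so the answer turns on the causal role of department.
Department is set before the outreach scheme has any effect — it is not caused by the outreach scheme — and it independently drives the outcome. That makes it a confounder, so the causal comparison is within department levels.
Standardising the mentoring scheme to the population department mix: 0.262·100/114 + 0.254·229/330 + 0.246·157/545 + 0.238·71/761 = 0.499.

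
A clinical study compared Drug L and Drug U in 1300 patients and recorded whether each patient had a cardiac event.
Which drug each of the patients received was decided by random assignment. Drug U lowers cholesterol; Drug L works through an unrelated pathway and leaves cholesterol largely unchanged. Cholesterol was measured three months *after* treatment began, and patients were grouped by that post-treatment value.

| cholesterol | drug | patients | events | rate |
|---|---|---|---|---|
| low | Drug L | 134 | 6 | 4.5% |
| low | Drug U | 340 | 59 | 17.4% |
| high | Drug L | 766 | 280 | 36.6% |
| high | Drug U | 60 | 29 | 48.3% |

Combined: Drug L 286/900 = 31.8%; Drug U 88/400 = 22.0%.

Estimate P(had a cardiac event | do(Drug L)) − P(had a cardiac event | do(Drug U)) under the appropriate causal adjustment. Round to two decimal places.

+0.10

Because the drug influences cholesterol, cholesterol is a post-treatment mediator, not a confounder. Stratifying on it would bias the estimate; the causal effect is the crude pooled difference.
The causal difference is the pooled difference: 0.318 − 0.220 = +0.098.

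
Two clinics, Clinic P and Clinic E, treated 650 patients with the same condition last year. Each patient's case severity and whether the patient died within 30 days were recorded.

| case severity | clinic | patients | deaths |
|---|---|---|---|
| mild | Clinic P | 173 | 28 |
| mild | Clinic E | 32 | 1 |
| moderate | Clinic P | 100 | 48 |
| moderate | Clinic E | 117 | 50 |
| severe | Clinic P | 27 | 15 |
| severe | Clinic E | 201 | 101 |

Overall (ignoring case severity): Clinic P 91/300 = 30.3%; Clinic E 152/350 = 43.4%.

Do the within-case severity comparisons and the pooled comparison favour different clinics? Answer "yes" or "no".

Within each case severity level (mild 16.2% vs 3.1%; moderate 48.0% vs 42.7%; severe 55.6% vs 50.2%), Clinic E has the lower rate every time. Pooled: 30.3% vs 43.4% — Clinic P has the lower rate overall. The two comparisons disagree.

yes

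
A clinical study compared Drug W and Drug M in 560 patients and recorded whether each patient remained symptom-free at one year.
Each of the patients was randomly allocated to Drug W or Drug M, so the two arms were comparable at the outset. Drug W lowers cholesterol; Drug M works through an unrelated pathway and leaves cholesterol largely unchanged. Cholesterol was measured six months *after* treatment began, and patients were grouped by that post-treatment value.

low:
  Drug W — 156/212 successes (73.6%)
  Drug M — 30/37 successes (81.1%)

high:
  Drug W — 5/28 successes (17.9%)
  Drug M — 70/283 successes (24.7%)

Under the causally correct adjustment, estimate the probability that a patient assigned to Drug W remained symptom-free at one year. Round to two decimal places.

0.67

The cholesterol-specific comparison favours Drug M throughout, but the pooled figures favour Drug W. The question is whether to condition on cholesterol.
Stratifying would compare drugs among patients the drugs themselves sorted into cholesterol groups — a form of selection on an intermediate. The unconditioned pooled rates give the total causal effect.
So P(outcome | do(Drug W)) is just the pooled rate for Drug W: 161/240 = 0.671.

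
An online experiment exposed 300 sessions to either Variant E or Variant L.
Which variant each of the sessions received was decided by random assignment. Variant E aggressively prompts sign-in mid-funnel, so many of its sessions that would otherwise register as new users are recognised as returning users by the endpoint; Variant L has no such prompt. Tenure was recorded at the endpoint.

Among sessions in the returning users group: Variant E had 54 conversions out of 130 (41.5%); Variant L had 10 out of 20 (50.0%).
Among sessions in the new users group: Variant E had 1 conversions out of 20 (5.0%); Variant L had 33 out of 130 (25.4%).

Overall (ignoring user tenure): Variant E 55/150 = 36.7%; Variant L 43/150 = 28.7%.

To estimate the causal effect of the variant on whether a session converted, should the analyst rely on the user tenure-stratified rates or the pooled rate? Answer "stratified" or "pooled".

User tenure lies on the pathway variant → user tenure → outcome, so adjusting for it blocks the indirect effect. For the total causal effect of variant, use the unadjusted pooled rates.
Pooled: Variant E 36.7% vs Variant L 28.7%; Variant E is higher overall.

pooled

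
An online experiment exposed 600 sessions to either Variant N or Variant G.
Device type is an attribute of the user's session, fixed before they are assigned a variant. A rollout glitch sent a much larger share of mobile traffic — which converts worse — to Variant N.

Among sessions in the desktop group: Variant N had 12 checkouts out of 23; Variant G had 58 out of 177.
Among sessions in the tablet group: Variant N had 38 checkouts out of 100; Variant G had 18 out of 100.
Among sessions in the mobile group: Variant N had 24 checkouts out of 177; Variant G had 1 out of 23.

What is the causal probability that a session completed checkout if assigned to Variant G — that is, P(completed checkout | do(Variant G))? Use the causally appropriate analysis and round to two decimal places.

0.18

The imbalance in device type arose from how sessions were allocated, not from anything the variant did; and device type independently affects the outcome. The pooled gap is confounded — condition on device type.
Standardising Variant G to the population device type mix: 0.333·58/177 + 0.333·18/100 + 0.333·1/23 = 0.184.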